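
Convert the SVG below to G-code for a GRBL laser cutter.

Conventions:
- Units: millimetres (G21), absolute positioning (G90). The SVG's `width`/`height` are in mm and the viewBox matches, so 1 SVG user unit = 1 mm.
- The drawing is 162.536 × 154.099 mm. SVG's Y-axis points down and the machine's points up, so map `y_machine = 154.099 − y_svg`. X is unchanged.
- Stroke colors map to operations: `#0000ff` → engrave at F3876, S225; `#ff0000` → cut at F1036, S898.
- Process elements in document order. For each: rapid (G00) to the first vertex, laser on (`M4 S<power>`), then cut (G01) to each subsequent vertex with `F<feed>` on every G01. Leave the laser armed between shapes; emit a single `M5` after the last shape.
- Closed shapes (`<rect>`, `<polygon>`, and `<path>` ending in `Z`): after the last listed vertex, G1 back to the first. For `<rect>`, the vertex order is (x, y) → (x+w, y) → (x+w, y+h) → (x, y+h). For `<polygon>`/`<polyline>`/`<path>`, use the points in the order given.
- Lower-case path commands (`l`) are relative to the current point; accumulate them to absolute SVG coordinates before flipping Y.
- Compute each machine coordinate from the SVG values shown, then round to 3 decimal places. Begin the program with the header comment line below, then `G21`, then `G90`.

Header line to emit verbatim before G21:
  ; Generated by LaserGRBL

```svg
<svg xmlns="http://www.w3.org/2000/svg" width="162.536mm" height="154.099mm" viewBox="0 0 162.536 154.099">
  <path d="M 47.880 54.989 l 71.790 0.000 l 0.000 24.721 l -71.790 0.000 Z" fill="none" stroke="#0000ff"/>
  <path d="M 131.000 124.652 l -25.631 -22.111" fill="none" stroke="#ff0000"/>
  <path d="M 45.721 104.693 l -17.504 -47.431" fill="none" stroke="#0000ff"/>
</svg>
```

viewBox `0 0 162.536 154.099` with mm width/height → 1 unit = 1 mm. Flip: y_m = 154.099 − y_svg.

**Shape 1** — `<path>` rectangle, stroke `#0000ff` → engrave (S225, F3876). Machine vertices: (47.880,99.110) → (119.670,99.110) → (119.670,74.389) → (47.880,74.389) → (47.880,99.110). Closed: final G1 returns to the first vertex.

**Shape 2** — `<path>` line segment, stroke `#ff0000` → cut (S898, F1036). Machine vertices: (131.000,29.447) → (105.369,51.558). Open path.

**Shape 3** — `<path>` line segment, stroke `#0000ff` → engrave (S225, F3876). Machine vertices: (45.721,49.406) → (28.217,96.837). Open path.

; Generated by LaserGRBL
G21
G90
G00 X47.880 Y99.110
M4 S225
G01 X119.670 Y99.110 F3876
G01 X119.670 Y74.389 F3876
G01 X47.880 Y74.389 F3876
G01 X47.880 Y99.110 F3876
G00 X131.000 Y29.447
M4 S898
G01 X105.369 Y51.558 F1036
G00 X45.721 Y49.406
M4 S225
G01 X28.217 Y96.837 F3876
M5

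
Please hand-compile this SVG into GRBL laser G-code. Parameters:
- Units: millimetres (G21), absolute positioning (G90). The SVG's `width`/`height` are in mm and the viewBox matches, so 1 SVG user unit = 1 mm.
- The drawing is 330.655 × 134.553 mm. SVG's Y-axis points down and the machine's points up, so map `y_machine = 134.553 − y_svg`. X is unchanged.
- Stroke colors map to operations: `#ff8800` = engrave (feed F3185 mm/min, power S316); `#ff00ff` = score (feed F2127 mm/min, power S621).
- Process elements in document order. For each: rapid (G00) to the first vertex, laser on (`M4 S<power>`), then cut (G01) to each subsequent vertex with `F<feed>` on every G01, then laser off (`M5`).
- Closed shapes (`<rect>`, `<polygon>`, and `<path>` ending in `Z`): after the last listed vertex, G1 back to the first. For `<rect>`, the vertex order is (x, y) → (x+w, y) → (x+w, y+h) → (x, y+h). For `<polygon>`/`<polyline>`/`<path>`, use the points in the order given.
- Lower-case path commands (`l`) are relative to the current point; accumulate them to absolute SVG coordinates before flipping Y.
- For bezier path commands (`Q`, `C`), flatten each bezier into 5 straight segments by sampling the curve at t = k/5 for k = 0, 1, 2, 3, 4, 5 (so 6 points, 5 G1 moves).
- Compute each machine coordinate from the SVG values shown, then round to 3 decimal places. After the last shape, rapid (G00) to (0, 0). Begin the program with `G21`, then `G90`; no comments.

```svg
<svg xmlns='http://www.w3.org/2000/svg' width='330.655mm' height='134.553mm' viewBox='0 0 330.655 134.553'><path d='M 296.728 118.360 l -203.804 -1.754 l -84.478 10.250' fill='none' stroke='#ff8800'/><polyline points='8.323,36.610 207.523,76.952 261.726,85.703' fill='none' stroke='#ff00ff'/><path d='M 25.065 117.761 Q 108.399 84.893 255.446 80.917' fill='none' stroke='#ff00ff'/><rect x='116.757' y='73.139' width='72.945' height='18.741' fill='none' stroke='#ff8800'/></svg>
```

viewBox `0 0 330.655 134.553` with mm width/height → 1 unit = 1 mm. Flip: y_m = 134.553 − y_svg.

**Shape 1** — `<path>` open polyline, stroke `#ff8800` → engrave (S316, F3185). Machine vertices: (296.728,16.193) → (92.924,17.947) → (8.446,7.697). Open path.

**Shape 2** — `<polyline>` open polyline, stroke `#ff00ff` → score (S621, F2127). Machine vertices: (8.323,97.943) → (207.523,57.601) → (261.726,48.850). Open path.

**Shape 3** — `<path>` quadratic bezier, stroke `#ff00ff` → score (S621, F2127). Control points (SVG): P0=(25.065,117.761), P1=(108.399,84.893), P2=(255.446,80.917); sampled at t=k/5. Machine vertices: (25.065,16.792) → (60.947,28.784) → (101.926,38.464) → (148.002,45.832) → (199.176,50.890) → (255.446,53.636). Open path.

**Shape 4** — `<rect>` rectangle, stroke `#ff8800` → engrave (S316, F3185). Machine vertices: (116.757,61.414) → (189.702,61.414) → (189.702,42.673) → (116.757,42.673) → (116.757,61.414). Closed: final G1 returns to the first vertex.

G21
G90
G00 X296.728 Y16.193
M4 S316
G01 X92.924 Y17.947 F3185
G01 X8.446 Y7.697 F3185
M5
G00 X8.323 Y97.943
M4 S621
G01 X207.523 Y57.601 F2127
G01 X261.726 Y48.850 F2127
M5
G00 X25.065 Y16.792
M4 S621
G01 X60.947 Y28.784 F2127
G01 X101.926 Y38.464 F2127
G01 X148.002 Y45.832 F2127
G01 X199.176 Y50.890 F2127
G01 X255.446 Y53.636 F2127
M5
G00 X116.757 Y61.414
M4 S316
G01 X189.702 Y61.414 F3185
G01 X189.702 Y42.673 F3185
G01 X116.757 Y42.673 F3185
G01 X116.757 Y61.414 F3185
M5
G00 X0.000 Y0.000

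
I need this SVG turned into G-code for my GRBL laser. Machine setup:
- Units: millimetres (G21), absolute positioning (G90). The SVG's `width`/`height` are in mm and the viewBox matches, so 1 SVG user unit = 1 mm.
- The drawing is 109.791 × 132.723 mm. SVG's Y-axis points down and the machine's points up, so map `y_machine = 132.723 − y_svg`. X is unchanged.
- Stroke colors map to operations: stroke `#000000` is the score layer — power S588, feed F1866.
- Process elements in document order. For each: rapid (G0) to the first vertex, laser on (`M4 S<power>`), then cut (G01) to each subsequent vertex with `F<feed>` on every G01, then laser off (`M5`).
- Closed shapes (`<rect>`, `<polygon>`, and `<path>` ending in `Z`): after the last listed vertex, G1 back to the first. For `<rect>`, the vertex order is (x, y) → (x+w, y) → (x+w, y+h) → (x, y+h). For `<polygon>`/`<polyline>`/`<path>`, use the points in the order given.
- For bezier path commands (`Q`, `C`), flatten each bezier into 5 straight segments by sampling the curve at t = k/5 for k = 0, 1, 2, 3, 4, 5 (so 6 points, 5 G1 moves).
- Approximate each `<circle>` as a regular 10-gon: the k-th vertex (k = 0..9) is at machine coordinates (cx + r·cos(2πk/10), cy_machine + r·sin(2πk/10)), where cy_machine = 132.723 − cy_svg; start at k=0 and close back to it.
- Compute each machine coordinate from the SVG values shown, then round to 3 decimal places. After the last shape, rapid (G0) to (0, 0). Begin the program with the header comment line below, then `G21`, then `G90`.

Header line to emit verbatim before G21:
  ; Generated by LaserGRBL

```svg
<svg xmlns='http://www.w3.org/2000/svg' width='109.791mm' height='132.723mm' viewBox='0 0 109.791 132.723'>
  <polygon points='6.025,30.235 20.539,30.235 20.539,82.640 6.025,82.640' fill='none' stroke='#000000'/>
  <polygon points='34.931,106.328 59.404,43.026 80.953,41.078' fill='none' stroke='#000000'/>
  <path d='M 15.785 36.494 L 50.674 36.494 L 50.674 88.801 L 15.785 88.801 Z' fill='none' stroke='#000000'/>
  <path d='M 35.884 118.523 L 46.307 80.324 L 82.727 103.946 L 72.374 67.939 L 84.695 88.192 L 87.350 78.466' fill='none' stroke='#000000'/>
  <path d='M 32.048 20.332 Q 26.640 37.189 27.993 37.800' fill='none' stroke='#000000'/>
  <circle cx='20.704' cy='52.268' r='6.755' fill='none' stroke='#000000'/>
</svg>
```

; Generated by LaserGRBL
G21
G90
G0 X6.025 Y102.488
M4 S588
G01 X20.539 Y102.488 F1866
G01 X20.539 Y50.083 F1866
G01 X6.025 Y50.083 F1866
G01 X6.025 Y102.488 F1866
M5
G0 X34.931 Y26.395
M4 S588
G01 X59.404 Y89.697 F1866
G01 X80.953 Y91.645 F1866
G01 X34.931 Y26.395 F1866
M5
G0 X15.785 Y96.229
M4 S588
G01 X50.674 Y96.229 F1866
G01 X50.674 Y43.922 F1866
G01 X15.785 Y43.922 F1866
G01 X15.785 Y96.229 F1866
M5
G0 X35.884 Y14.200
M4 S588
G01 X46.307 Y52.399 F1866
G01 X82.727 Y28.777 F1866
G01 X72.374 Y64.784 F1866
G01 X84.695 Y44.531 F1866
G01 X87.350 Y54.257 F1866
M5
G0 X32.048 Y112.391
M4 S588
G01 X30.155 Y106.298 F1866
G01 X28.803 Y101.505 F1866
G01 X27.992 Y98.011 F1866
G01 X27.722 Y95.817 F1866
G01 X27.993 Y94.923 F1866
M5
G0 X27.459 Y80.455
M4 S588
G01 X26.169 Y84.425 F1866
G01 X22.791 Y86.879 F1866
G01 X18.617 Y86.879 F1866
G01 X15.239 Y84.425 F1866
G01 X13.949 Y80.455 F1866
G01 X15.239 Y76.485 F1866
G01 X18.617 Y74.031 F1866
G01 X22.791 Y74.031 F1866
G01 X26.169 Y76.485 F1866
G01 X27.459 Y80.455 F1866
M5
G0 X0.000 Y0.000

Since the viewBox matches the mm dimensions, user units are millimetres directly. The only transform is the Y-flip y_m = 132.723 − y_svg.

Shape 1 is a rectangle drawn with `<polygon>`. Its stroke #000000 means score at S588, F1866. After flipping Y the toolpath is (6.025,102.488) → (20.539,102.488) → (20.539,50.083) → (6.025,50.083) → (6.025,102.488), returning to the start.

Shape 2 is a closed polygon drawn with `<polygon>`. Its stroke #000000 means score at S588, F1866. After flipping Y the toolpath is (34.931,26.395) → (59.404,89.697) → (80.953,91.645) → (34.931,26.395), returning to the start.

Shape 3 is a rectangle drawn with `<path>`. Its stroke #000000 means score at S588, F1866. After flipping Y the toolpath is (15.785,96.229) → (50.674,96.229) → (50.674,43.922) → (15.785,43.922) → (15.785,96.229), returning to the start.

Shape 4 is a open polyline drawn with `<path>`. Its stroke #000000 means score at S588, F1866. After flipping Y the toolpath is (35.884,14.200) → (46.307,52.399) → (82.727,28.777) → (72.374,64.784) → (84.695,44.531) → (87.350,54.257).

Shape 5 is a quadratic bezier drawn with `<path>`. Its stroke #000000 means score at S588, F1866. After flipping Y the toolpath is (32.048,112.391) → (30.155,106.298) → (28.803,101.505) → (27.992,98.011) → (27.722,95.817) → (27.993,94.923).

Shape 6 is a circle drawn with `<circle>`. Its stroke #000000 means score at S588, F1866. After flipping Y the toolpath is (27.459,80.455) → (26.169,84.425) → (22.791,86.879) → (18.617,86.879) → (15.239,84.425) → (13.949,80.455) → (15.239,76.485) → (18.617,74.031) → (22.791,74.031) → (26.169,76.485) → (27.459,80.455), returning to the start.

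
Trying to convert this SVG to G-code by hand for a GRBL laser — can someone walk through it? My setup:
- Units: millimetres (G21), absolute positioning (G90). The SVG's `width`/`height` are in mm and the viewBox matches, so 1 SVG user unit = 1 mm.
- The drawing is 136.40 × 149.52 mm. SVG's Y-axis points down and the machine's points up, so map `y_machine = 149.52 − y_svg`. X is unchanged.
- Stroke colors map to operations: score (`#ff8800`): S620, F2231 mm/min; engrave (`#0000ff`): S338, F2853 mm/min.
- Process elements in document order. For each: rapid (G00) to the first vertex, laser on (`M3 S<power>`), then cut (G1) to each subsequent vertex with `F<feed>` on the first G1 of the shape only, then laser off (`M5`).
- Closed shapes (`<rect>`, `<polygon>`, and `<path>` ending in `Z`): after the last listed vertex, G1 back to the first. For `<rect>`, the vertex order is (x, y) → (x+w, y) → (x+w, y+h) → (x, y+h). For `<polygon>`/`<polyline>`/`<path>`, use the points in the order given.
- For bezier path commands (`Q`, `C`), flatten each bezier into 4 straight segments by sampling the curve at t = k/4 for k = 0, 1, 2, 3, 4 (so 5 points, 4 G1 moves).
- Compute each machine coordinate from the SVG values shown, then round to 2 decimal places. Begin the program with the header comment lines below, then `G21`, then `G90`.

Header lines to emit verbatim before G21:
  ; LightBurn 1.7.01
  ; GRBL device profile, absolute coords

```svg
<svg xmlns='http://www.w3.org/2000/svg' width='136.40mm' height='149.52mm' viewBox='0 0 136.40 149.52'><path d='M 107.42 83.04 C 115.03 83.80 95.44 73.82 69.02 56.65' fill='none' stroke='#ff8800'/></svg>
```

; LightBurn 1.7.01
; GRBL device profile, absolute coords
G21
G90
G00 X107.42 Y66.48
M3 S620
G1 X108.35 Y67.87 F2231
G1 X100.98 Y72.95
G1 X87.24 Y81.40
G1 X69.02 Y92.87
M5

Since the viewBox matches the mm dimensions, user units are millimetres directly. The only transform is the Y-flip y_m = 149.52 − y_svg.

Shape 1 is a cubic bezier drawn with `<path>`. Its stroke #ff8800 means score at S620, F2231. After flipping Y the toolpath is (107.42,66.48) → (108.35,67.87) → (100.98,72.95) → (87.24,81.40) → (69.02,92.87).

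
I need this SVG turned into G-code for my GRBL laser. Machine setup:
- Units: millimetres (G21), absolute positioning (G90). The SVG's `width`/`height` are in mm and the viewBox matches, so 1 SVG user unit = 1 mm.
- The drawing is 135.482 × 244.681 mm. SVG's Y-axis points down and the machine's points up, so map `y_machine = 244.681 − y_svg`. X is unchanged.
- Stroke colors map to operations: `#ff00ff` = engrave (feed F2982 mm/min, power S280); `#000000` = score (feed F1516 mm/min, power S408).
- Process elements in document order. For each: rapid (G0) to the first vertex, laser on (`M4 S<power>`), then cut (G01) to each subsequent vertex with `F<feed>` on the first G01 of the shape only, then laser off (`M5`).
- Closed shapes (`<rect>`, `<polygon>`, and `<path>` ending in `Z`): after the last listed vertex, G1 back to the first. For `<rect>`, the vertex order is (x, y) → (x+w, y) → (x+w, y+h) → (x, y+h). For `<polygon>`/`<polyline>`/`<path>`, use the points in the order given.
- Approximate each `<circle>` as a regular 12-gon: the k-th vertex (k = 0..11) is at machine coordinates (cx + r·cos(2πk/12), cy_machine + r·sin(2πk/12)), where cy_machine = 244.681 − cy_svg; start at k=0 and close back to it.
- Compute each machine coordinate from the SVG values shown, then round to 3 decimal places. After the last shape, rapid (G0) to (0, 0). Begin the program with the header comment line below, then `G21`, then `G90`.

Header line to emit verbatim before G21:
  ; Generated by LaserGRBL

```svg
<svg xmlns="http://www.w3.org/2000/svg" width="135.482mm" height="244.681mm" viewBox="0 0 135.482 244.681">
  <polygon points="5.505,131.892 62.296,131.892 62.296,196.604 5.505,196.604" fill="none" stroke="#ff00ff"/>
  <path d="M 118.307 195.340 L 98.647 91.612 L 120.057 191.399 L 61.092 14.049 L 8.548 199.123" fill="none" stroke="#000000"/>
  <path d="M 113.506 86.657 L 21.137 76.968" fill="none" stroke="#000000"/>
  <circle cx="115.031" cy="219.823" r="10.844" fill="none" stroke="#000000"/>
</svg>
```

1 u = 1 mm; y_m = 244.681 − y.

[1] `<polygon>` rectangle, #ff00ff→engrave S280 F2982: (5.505,112.789) → (62.296,112.789) → (62.296,48.077) → (5.505,48.077) → (5.505,112.789) (closed)

[2] `<path>` open polyline, #000000→score S408 F1516: (118.307,49.341) → (98.647,153.069) → (120.057,53.282) → (61.092,230.632) → (8.548,45.558)

[3] `<path>` line segment, #000000→score S408 F1516: (113.506,158.024) → (21.137,167.713)

[4] `<circle>` circle, #000000→score S408 F1516: (125.875,24.858) → (124.422,30.280) → (120.453,34.249) → (115.031,35.702) → (109.609,34.249) → (105.640,30.280) → (104.187,24.858) → (105.640,19.436) → (109.609,15.467) → (115.031,14.014) → (120.453,15.467) → (124.422,19.436) → (125.875,24.858) (closed)

; Generated by LaserGRBL
G21
G90
G0 X5.505 Y112.789
M4 S280
G01 X62.296 Y112.789 F2982
G01 X62.296 Y48.077
G01 X5.505 Y48.077
G01 X5.505 Y112.789
M5
G0 X118.307 Y49.341
M4 S408
G01 X98.647 Y153.069 F1516
G01 X120.057 Y53.282
G01 X61.092 Y230.632
G01 X8.548 Y45.558
M5
G0 X113.506 Y158.024
M4 S408
G01 X21.137 Y167.713 F1516
M5
G0 X125.875 Y24.858
M4 S408
G01 X124.422 Y30.280 F1516
G01 X120.453 Y34.249
G01 X115.031 Y35.702
G01 X109.609 Y34.249
G01 X105.640 Y30.280
G01 X104.187 Y24.858
G01 X105.640 Y19.436
G01 X109.609 Y15.467
G01 X115.031 Y14.014
G01 X120.453 Y15.467
G01 X124.422 Y19.436
G01 X125.875 Y24.858
M5
G0 X0.000 Y0.000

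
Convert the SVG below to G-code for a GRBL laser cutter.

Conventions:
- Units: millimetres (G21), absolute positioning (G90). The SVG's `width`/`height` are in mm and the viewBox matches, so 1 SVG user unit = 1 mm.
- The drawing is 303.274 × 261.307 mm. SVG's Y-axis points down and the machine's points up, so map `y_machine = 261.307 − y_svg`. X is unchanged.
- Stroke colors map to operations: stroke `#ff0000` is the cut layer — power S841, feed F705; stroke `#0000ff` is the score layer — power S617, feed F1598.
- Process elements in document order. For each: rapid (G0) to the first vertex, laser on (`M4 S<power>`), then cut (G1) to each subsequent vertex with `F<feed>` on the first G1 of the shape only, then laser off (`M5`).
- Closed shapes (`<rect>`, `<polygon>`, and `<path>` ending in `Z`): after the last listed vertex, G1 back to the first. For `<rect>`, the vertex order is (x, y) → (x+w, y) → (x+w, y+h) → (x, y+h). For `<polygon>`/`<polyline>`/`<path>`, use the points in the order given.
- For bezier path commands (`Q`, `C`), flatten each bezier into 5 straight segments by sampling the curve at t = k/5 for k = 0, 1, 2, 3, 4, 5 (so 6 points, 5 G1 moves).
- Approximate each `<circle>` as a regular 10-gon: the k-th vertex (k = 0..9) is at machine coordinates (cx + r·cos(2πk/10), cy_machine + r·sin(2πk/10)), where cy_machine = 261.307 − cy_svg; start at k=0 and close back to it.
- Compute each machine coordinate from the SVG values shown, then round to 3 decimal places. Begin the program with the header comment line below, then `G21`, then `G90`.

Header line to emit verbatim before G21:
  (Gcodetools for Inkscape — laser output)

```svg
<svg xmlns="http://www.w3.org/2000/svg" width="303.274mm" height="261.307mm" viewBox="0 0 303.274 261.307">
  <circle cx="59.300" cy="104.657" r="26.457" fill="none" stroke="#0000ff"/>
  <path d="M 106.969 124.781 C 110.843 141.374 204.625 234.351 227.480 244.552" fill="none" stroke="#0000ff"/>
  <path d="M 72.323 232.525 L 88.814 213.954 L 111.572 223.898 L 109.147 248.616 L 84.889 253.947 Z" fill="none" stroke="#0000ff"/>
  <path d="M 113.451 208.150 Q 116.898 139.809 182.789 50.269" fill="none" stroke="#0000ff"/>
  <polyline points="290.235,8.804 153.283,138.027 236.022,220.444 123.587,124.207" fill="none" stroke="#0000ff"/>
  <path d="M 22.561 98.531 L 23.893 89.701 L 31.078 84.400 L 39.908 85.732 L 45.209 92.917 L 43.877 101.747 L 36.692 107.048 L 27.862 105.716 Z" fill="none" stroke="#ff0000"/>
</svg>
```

(Gcodetools for Inkscape — laser output)
G21
G90
G0 X85.757 Y156.650
M4 S617
G1 X80.704 Y172.201 F1598
G1 X67.476 Y181.812
G1 X51.124 Y181.812
G1 X37.896 Y172.201
G1 X32.843 Y156.650
G1 X37.896 Y141.099
G1 X51.124 Y131.488
G1 X67.476 Y131.488
G1 X80.704 Y141.099
G1 X85.757 Y156.650
M5
G0 X106.969 Y136.526
M4 S617
G1 X118.796 Y118.677 F1598
G1 X144.480 Y90.136
G1 X176.302 Y58.542
G1 X206.542 Y31.535
G1 X227.480 Y16.755
M5
G0 X72.323 Y28.782
M4 S617
G1 X88.814 Y47.353 F1598
G1 X111.572 Y37.409
G1 X109.147 Y12.691
G1 X84.889 Y7.360
G1 X72.323 Y28.782
M5
G0 X113.451 Y53.157
M4 S617
G1 X117.328 Y81.341 F1598
G1 X126.200 Y111.222
G1 X140.067 Y142.798
G1 X158.930 Y176.070
G1 X182.789 Y211.038
M5
G0 X290.235 Y252.503
M4 S617
G1 X153.283 Y123.280 F1598
G1 X236.022 Y40.863
G1 X123.587 Y137.100
M5
G0 X22.561 Y162.776
M4 S841
G1 X23.893 Y171.606 F705
G1 X31.078 Y176.907
G1 X39.908 Y175.575
G1 X45.209 Y168.390
G1 X43.877 Y159.560
G1 X36.692 Y154.259
G1 X27.862 Y155.591
G1 X22.561 Y162.776
M5

viewBox `0 0 303.274 261.307` with mm width/height → 1 unit = 1 mm. Flip: y_m = 261.307 − y_svg.

**Shape 1** — `<circle>` circle, stroke `#0000ff` → score (S617, F1598). Machine vertices: (85.757,156.650) → (80.704,172.201) → (67.476,181.812) → (51.124,181.812) → (37.896,172.201) → (32.843,156.650) → (37.896,141.099) → (51.124,131.488) → (67.476,131.488) → (80.704,141.099) → (85.757,156.650). Closed: final G1 returns to the first vertex.

**Shape 2** — `<path>` cubic bezier, stroke `#0000ff` → score (S617, F1598). Control points (SVG): P0=(106.969,124.781), P1=(110.843,141.374), P2=(204.625,234.351), P3=(227.480,244.552); sampled at t=k/5. Machine vertices: (106.969,136.526) → (118.796,118.677) → (144.480,90.136) → (176.302,58.542) → (206.542,31.535) → (227.480,16.755). Open path.

**Shape 3** — `<path>` regular polygon, stroke `#0000ff` → score (S617, F1598). Machine vertices: (72.323,28.782) → (88.814,47.353) → (111.572,37.409) → (109.147,12.691) → (84.889,7.360) → (72.323,28.782). Closed: final G1 returns to the first vertex.

**Shape 4** — `<path>` quadratic bezier, stroke `#0000ff` → score (S617, F1598). Control points (SVG): P0=(113.451,208.150), P1=(116.898,139.809), P2=(182.789,50.269); sampled at t=k/5. Machine vertices: (113.451,53.157) → (117.328,81.341) → (126.200,111.222) → (140.067,142.798) → (158.930,176.070) → (182.789,211.038). Open path.

**Shape 5** — `<polyline>` open polyline, stroke `#0000ff` → score (S617, F1598). Machine vertices: (290.235,252.503) → (153.283,123.280) → (236.022,40.863) → (123.587,137.100). Open path.

**Shape 6** — `<path>` regular polygon, stroke `#ff0000` → cut (S841, F705). Machine vertices: (22.561,162.776) → (23.893,171.606) → (31.078,176.907) → (39.908,175.575) → (45.209,168.390) → (43.877,159.560) → (36.692,154.259) → (27.862,155.591) → (22.561,162.776). Closed: final G1 returns to the first vertex.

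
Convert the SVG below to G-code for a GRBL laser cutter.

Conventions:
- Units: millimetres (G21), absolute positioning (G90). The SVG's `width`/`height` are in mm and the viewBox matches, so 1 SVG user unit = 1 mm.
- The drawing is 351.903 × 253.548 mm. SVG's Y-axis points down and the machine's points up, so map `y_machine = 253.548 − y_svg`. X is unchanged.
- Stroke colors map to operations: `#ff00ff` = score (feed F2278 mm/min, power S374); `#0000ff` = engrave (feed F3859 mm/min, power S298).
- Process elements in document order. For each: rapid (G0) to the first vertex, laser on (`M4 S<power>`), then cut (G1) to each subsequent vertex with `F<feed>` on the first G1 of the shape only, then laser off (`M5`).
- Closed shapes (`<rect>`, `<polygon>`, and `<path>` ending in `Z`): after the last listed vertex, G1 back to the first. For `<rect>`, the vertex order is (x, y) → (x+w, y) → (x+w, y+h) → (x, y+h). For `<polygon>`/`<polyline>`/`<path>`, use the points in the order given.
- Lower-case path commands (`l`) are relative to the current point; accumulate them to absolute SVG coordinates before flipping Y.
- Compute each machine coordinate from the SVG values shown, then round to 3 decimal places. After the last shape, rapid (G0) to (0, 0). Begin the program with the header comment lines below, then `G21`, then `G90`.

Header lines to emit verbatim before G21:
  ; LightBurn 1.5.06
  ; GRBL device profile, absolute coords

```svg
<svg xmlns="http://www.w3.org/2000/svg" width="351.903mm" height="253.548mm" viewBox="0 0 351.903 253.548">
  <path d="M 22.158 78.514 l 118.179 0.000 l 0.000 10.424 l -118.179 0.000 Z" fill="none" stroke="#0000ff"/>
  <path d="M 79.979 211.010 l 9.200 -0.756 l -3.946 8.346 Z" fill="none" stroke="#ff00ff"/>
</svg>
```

; LightBurn 1.5.06
; GRBL device profile, absolute coords
G21
G90
G0 X22.158 Y175.034
M4 S298
G1 X140.337 Y175.034 F3859
G1 X140.337 Y164.610
G1 X22.158 Y164.610
G1 X22.158 Y175.034
M5
G0 X79.979 Y42.538
M4 S374
G1 X89.179 Y43.294 F2278
G1 X85.233 Y34.948
G1 X79.979 Y42.538
M5
G0 X0.000 Y0.000

Since the viewBox matches the mm dimensions, user units are millimetres directly. The only transform is the Y-flip y_m = 253.548 − y_svg.

Shape 1 is a rectangle drawn with `<path>`. Its stroke #0000ff means engrave at S298, F3859. After flipping Y the toolpath is (22.158,175.034) → (140.337,175.034) → (140.337,164.610) → (22.158,164.610) → (22.158,175.034), returning to the start.

Shape 2 is a regular polygon drawn with `<path>`. Its stroke #ff00ff means score at S374, F2278. After flipping Y the toolpath is (79.979,42.538) → (89.179,43.294) → (85.233,34.948) → (79.979,42.538), returning to the start.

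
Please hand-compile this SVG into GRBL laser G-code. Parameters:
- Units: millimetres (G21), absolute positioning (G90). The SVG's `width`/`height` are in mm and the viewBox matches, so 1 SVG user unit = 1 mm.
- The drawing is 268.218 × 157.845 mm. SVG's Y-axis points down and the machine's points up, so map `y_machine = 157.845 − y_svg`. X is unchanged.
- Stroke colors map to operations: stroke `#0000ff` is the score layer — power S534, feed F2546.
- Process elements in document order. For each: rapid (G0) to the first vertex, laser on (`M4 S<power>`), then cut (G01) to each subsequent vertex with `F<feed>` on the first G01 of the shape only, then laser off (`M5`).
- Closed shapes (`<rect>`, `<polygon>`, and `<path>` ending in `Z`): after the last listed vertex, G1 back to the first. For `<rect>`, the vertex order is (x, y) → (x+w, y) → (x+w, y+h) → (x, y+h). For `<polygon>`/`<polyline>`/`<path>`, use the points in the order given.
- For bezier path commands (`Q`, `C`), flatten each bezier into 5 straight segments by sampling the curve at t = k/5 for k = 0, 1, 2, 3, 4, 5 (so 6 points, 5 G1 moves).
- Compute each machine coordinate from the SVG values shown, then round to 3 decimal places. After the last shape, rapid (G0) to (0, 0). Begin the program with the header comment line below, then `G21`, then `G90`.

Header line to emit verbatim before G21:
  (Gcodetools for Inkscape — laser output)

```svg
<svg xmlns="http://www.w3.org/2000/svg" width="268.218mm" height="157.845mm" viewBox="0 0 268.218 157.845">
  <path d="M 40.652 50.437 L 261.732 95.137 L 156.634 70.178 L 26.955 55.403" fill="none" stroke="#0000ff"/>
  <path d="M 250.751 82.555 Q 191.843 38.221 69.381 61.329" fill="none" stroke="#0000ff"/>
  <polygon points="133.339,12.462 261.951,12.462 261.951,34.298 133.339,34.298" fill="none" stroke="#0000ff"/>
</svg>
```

(Gcodetools for Inkscape — laser output)
G21
G90
G0 X40.652 Y107.408
M4 S534
G01 X261.732 Y62.708 F2546
G01 X156.634 Y87.667
G01 X26.955 Y102.442
M5
G0 X250.751 Y75.290
M4 S534
G01 X224.646 Y90.326 F2546
G01 X193.456 Y99.966
G01 X157.182 Y104.212
G01 X115.824 Y103.062
G01 X69.381 Y96.516
M5
G0 X133.339 Y145.383
M4 S534
G01 X261.951 Y145.383 F2546
G01 X261.951 Y123.547
G01 X133.339 Y123.547
G01 X133.339 Y145.383
M5
G0 X0.000 Y0.000

viewBox `0 0 268.218 157.845` with mm width/height → 1 unit = 1 mm. Flip: y_m = 157.845 − y_svg.

**Shape 1** — `<path>` open polyline, stroke `#0000ff` → score (S534, F2546). Machine vertices: (40.652,107.408) → (261.732,62.708) → (156.634,87.667) → (26.955,102.442). Open path.

**Shape 2** — `<path>` quadratic bezier, stroke `#0000ff` → score (S534, F2546). Control points (SVG): P0=(250.751,82.555), P1=(191.843,38.221), P2=(69.381,61.329); sampled at t=k/5. Machine vertices: (250.751,75.290) → (224.646,90.326) → (193.456,99.966) → (157.182,104.212) → (115.824,103.062) → (69.381,96.516). Open path.

**Shape 3** — `<polygon>` rectangle, stroke `#0000ff` → score (S534, F2546). Machine vertices: (133.339,145.383) → (261.951,145.383) → (261.951,123.547) → (133.339,123.547) → (133.339,145.383). Closed: final G1 returns to the first vertex.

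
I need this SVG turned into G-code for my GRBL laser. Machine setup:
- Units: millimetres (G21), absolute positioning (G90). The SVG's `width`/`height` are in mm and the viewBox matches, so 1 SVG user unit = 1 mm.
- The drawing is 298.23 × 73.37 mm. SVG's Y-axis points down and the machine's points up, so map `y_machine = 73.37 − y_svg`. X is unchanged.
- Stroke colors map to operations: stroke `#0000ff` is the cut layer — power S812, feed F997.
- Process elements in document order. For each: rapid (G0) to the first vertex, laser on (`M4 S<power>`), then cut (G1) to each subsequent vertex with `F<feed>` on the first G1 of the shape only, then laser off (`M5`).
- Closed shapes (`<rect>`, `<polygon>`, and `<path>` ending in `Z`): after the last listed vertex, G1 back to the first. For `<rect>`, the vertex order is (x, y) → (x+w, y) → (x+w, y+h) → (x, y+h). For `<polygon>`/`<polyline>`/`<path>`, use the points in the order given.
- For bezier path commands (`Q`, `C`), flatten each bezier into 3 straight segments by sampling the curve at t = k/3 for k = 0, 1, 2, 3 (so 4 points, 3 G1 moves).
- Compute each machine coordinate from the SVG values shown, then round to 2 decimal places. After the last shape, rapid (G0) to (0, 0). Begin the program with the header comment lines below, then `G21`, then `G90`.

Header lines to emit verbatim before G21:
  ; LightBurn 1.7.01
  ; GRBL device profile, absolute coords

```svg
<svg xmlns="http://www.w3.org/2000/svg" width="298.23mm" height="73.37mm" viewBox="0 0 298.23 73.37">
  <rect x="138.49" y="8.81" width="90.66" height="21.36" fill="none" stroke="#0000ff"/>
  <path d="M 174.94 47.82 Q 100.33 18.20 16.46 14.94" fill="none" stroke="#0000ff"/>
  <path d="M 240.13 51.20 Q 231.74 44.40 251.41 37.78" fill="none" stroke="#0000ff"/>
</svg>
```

Since the viewBox matches the mm dimensions, user units are millimetres directly. The only transform is the Y-flip y_m = 73.37 − y_svg.

Shape 1 is a rectangle drawn with `<rect>`. Its stroke #0000ff means cut at S812, F997. After flipping Y the toolpath is (138.49,64.56) → (229.15,64.56) → (229.15,43.20) → (138.49,43.20) → (138.49,64.56), returning to the start.

Shape 2 is a quadratic bezier drawn with `<path>`. Its stroke #0000ff means cut at S812, F997. After flipping Y the toolpath is (174.94,25.55) → (124.17,42.37) → (71.34,53.33) → (16.46,58.43).

Shape 3 is a quadratic bezier drawn with `<path>`. Its stroke #0000ff means cut at S812, F997. After flipping Y the toolpath is (240.13,22.17) → (237.65,26.68) → (241.41,31.16) → (251.41,35.59).

; LightBurn 1.7.01
; GRBL device profile, absolute coords
G21
G90
G0 X138.49 Y64.56
M4 S812
G1 X229.15 Y64.56 F997
G1 X229.15 Y43.20
G1 X138.49 Y43.20
G1 X138.49 Y64.56
M5
G0 X174.94 Y25.55
M4 S812
G1 X124.17 Y42.37 F997
G1 X71.34 Y53.33
G1 X16.46 Y58.43
M5
G0 X240.13 Y22.17
M4 S812
G1 X237.65 Y26.68 F997
G1 X241.41 Y31.16
G1 X251.41 Y35.59
M5
G0 X0.00 Y0.00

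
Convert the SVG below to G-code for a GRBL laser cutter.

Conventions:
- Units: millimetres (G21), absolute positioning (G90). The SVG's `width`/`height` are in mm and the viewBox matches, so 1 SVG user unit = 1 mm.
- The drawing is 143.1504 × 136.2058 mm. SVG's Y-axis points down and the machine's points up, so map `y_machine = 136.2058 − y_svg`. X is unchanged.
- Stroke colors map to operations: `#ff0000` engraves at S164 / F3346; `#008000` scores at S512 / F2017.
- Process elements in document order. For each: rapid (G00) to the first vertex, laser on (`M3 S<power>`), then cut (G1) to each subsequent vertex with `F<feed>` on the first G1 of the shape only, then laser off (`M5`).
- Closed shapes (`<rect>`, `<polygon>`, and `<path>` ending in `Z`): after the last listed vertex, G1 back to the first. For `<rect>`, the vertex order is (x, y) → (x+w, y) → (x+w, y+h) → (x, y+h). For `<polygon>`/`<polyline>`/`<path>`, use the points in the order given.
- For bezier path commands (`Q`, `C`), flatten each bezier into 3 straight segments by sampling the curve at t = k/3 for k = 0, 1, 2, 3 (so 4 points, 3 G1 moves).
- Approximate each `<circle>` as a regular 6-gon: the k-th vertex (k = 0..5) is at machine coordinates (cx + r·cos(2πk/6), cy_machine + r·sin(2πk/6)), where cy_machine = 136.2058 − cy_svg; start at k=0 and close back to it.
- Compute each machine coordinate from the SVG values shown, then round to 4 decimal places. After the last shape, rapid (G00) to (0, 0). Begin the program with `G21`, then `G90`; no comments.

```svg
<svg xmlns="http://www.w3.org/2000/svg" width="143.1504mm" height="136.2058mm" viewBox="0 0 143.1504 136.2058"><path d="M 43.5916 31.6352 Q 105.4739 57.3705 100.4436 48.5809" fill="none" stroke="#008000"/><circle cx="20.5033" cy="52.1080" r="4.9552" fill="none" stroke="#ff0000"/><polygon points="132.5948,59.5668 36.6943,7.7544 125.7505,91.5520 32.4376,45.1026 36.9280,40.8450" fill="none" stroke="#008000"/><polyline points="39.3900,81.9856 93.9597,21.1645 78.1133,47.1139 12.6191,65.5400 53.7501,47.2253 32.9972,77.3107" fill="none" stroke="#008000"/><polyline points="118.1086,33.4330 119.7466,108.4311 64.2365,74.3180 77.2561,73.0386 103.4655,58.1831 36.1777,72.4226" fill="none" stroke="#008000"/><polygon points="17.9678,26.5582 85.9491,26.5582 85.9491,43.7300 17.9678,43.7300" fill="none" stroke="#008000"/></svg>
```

G21
G90
G00 X43.5916 Y104.5706
M3 S512
G1 X77.4117 Y91.2498 F2017
G1 X96.3624 Y85.6013
G1 X100.4436 Y87.6249
M5
G00 X25.4585 Y84.0978
M3 S164
G1 X22.9809 Y88.3891 F3346
G1 X18.0257 Y88.3891
G1 X15.5481 Y84.0978
G1 X18.0257 Y79.8065
G1 X22.9809 Y79.8065
G1 X25.4585 Y84.0978
M5
G00 X132.5948 Y76.6390
M3 S512
G1 X36.6943 Y128.4514 F2017
G1 X125.7505 Y44.6538
G1 X32.4376 Y91.1032
G1 X36.9280 Y95.3608
G1 X132.5948 Y76.6390
M5
G00 X39.3900 Y54.2202
M3 S512
G1 X93.9597 Y115.0413 F2017
G1 X78.1133 Y89.0919
G1 X12.6191 Y70.6658
G1 X53.7501 Y88.9805
G1 X32.9972 Y58.8951
M5
G00 X118.1086 Y102.7728
M3 S512
G1 X119.7466 Y27.7747 F2017
G1 X64.2365 Y61.8878
G1 X77.2561 Y63.1672
G1 X103.4655 Y78.0227
G1 X36.1777 Y63.7832
M5
G00 X17.9678 Y109.6476
M3 S512
G1 X85.9491 Y109.6476 F2017
G1 X85.9491 Y92.4758
G1 X17.9678 Y92.4758
G1 X17.9678 Y109.6476
M5
G00 X0.0000 Y0.0000

viewBox `0 0 143.1504 136.2058` with mm width/height → 1 unit = 1 mm. Flip: y_m = 136.2058 − y_svg.

**Shape 1** — `<path>` quadratic bezier, stroke `#008000` → score (S512, F2017). Control points (SVG): P0=(43.5916,31.6352), P1=(105.4739,57.3705), P2=(100.4436,48.5809); sampled at t=k/3. Machine vertices: (43.5916,104.5706) → (77.4117,91.2498) → (96.3624,85.6013) → (100.4436,87.6249). Open path.

**Shape 2** — `<circle>` circle, stroke `#ff0000` → engrave (S164, F3346). Machine vertices: (25.4585,84.0978) → (22.9809,88.3891) → (18.0257,88.3891) → (15.5481,84.0978) → (18.0257,79.8065) → (22.9809,79.8065) → (25.4585,84.0978). Closed: final G1 returns to the first vertex.

**Shape 3** — `<polygon>` closed polygon, stroke `#008000` → score (S512, F2017). Machine vertices: (132.5948,76.6390) → (36.6943,128.4514) → (125.7505,44.6538) → (32.4376,91.1032) → (36.9280,95.3608) → (132.5948,76.6390). Closed: final G1 returns to the first vertex.

**Shape 4** — `<polyline>` open polyline, stroke `#008000` → score (S512, F2017). Machine vertices: (39.3900,54.2202) → (93.9597,115.0413) → (78.1133,89.0919) → (12.6191,70.6658) → (53.7501,88.9805) → (32.9972,58.8951). Open path.

**Shape 5** — `<polyline>` open polyline, stroke `#008000` → score (S512, F2017). Machine vertices: (118.1086,102.7728) → (119.7466,27.7747) → (64.2365,61.8878) → (77.2561,63.1672) → (103.4655,78.0227) → (36.1777,63.7832). Open path.

**Shape 6** — `<polygon>` rectangle, stroke `#008000` → score (S512, F2017). Machine vertices: (17.9678,109.6476) → (85.9491,109.6476) → (85.9491,92.4758) → (17.9678,92.4758) → (17.9678,109.6476). Closed: final G1 returns to the first vertex.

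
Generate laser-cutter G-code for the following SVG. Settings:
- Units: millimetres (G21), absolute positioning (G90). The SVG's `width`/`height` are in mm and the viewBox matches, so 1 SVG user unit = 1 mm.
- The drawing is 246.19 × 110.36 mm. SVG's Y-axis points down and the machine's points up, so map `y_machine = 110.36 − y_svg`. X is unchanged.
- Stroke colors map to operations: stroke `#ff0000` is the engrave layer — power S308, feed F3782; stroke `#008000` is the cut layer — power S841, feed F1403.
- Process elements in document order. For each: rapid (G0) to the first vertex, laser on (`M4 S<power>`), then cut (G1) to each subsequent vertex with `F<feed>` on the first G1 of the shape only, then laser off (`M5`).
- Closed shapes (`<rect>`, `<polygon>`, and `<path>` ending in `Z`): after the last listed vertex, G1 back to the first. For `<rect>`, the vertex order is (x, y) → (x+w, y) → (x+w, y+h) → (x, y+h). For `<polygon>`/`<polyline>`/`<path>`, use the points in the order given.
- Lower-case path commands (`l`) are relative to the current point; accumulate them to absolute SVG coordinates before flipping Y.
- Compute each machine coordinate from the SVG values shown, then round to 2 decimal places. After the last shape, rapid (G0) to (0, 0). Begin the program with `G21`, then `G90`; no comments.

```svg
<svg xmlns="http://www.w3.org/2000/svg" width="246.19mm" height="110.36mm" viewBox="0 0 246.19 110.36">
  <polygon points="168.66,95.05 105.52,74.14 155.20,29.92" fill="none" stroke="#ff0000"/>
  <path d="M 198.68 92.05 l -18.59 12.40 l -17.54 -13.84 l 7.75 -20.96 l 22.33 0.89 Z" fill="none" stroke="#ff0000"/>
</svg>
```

1 u = 1 mm; y_m = 110.36 − y.

[1] `<polygon>` regular polygon, #ff0000→engrave S308 F3782: (168.66,15.31) → (105.52,36.22) → (155.20,80.44) → (168.66,15.31) (closed)

[2] `<path>` regular polygon, #ff0000→engrave S308 F3782: (198.68,18.31) → (180.09,5.91) → (162.55,19.75) → (170.30,40.71) → (192.63,39.82) → (198.68,18.31) (closed)

G21
G90
G0 X168.66 Y15.31
M4 S308
G1 X105.52 Y36.22 F3782
G1 X155.20 Y80.44
G1 X168.66 Y15.31
M5
G0 X198.68 Y18.31
M4 S308
G1 X180.09 Y5.91 F3782
G1 X162.55 Y19.75
G1 X170.30 Y40.71
G1 X192.63 Y39.82
G1 X198.68 Y18.31
M5
G0 X0.00 Y0.00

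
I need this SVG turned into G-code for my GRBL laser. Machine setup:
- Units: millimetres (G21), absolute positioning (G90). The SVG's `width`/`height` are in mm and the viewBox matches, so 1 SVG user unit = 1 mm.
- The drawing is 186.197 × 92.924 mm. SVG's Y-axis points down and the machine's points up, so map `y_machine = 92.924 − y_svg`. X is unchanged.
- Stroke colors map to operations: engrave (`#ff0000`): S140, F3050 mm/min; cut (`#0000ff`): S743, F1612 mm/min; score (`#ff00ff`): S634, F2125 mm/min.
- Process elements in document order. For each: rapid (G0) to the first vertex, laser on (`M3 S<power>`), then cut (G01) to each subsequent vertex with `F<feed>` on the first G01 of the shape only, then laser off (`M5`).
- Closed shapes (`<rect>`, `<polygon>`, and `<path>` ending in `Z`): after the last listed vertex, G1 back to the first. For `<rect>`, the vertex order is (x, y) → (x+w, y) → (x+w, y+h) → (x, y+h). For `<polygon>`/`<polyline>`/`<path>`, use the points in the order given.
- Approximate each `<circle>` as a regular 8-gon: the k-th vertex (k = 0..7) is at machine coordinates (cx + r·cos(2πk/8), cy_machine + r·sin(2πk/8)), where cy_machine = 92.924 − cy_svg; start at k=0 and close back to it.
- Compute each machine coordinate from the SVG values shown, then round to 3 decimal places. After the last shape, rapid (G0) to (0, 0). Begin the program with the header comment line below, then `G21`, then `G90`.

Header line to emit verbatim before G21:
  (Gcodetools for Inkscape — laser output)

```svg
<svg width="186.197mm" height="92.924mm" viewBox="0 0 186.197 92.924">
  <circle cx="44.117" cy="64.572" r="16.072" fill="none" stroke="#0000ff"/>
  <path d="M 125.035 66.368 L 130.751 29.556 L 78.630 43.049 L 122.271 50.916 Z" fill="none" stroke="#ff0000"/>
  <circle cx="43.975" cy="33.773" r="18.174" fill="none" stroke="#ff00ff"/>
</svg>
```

(Gcodetools for Inkscape — laser output)
G21
G90
G0 X60.189 Y28.352
M3 S743
G01 X55.482 Y39.717 F1612
G01 X44.117 Y44.424
G01 X32.752 Y39.717
G01 X28.045 Y28.352
G01 X32.752 Y16.987
G01 X44.117 Y12.280
G01 X55.482 Y16.987
G01 X60.189 Y28.352
M5
G0 X125.035 Y26.556
M3 S140
G01 X130.751 Y63.368 F3050
G01 X78.630 Y49.875
G01 X122.271 Y42.008
G01 X125.035 Y26.556
M5
G0 X62.149 Y59.151
M3 S634
G01 X56.826 Y72.002 F2125
G01 X43.975 Y77.325
G01 X31.124 Y72.002
G01 X25.801 Y59.151
G01 X31.124 Y46.300
G01 X43.975 Y40.977
G01 X56.826 Y46.300
G01 X62.149 Y59.151
M5
G0 X0.000 Y0.000

viewBox `0 0 186.197 92.924` with mm width/height → 1 unit = 1 mm. Flip: y_m = 92.924 − y_svg.

**Shape 1** — `<circle>` circle, stroke `#0000ff` → cut (S743, F1612). Machine vertices: (60.189,28.352) → (55.482,39.717) → (44.117,44.424) → (32.752,39.717) → (28.045,28.352) → (32.752,16.987) → (44.117,12.280) → (55.482,16.987) → (60.189,28.352). Closed: final G1 returns to the first vertex.

**Shape 2** — `<path>` closed polygon, stroke `#ff0000` → engrave (S140, F3050). Machine vertices: (125.035,26.556) → (130.751,63.368) → (78.630,49.875) → (122.271,42.008) → (125.035,26.556). Closed: final G1 returns to the first vertex.

**Shape 3** — `<circle>` circle, stroke `#ff00ff` → score (S634, F2125). Machine vertices: (62.149,59.151) → (56.826,72.002) → (43.975,77.325) → (31.124,72.002) → (25.801,59.151) → (31.124,46.300) → (43.975,40.977) → (56.826,46.300) → (62.149,59.151). Closed: final G1 returns to the first vertex.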